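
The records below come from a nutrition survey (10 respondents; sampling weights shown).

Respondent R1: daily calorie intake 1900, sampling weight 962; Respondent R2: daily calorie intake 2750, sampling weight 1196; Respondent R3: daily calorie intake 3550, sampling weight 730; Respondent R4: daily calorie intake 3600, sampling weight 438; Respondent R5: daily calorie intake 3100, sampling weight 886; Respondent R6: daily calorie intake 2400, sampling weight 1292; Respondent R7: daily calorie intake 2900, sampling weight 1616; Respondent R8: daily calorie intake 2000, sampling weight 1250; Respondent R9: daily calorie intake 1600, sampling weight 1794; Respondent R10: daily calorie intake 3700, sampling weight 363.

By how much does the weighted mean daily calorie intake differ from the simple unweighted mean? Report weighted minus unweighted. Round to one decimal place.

Unweighted sum = 27500
Unweighted mean = 27500 / 10 = 2750
Weighted sum = 1900×962 + 2750×1196 + 3550×730 + 3600×438 + 3100×886 + 2400×1292 + 2900×1616 + 2000×1250 + 1600×1794 + 3700×363
  = 26532400
Sum of weights = 962 + 1196 + 730 + 438 + 886 + 1292 + 1616 + 1250 + 1794 + 363 = 10527
Weighted mean = 26532400 / 10527 = 2520.4142
Difference (weighted minus unweighted) = -229.58583

-229.6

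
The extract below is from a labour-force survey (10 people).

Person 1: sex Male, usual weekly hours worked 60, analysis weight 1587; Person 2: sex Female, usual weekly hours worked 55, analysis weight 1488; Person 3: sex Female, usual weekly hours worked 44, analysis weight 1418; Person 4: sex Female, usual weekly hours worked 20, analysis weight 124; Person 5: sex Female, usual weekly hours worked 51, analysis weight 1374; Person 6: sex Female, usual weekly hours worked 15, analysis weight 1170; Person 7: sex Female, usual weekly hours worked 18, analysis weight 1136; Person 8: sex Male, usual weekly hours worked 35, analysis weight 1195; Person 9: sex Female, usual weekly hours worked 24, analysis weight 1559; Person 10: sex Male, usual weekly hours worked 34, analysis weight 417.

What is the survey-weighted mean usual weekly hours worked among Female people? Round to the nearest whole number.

Female rows: 2, 3, 4, 5, 6, 7, 9
Weighted sum = 55×1488 + 44×1418 + 20×124 + 51×1374 + 15×1170 + 18×1136 + 24×1559
  = 81840 + 62392 + 2480 + 70074 + 17550 + 20448 + 37416 = 292200
Sum of weights = 1488 + 1418 + 124 + 1374 + 1170 + 1136 + 1559 = 8269
Weighted mean = 292200 / 8269 = 35.3368

35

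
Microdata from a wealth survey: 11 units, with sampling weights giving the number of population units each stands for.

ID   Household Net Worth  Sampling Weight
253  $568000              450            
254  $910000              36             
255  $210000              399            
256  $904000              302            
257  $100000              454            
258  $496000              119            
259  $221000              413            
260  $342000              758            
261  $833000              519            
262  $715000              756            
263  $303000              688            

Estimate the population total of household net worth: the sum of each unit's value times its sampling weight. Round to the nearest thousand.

Weighted total = 568000×450 + 910000×36 + 210000×399 + 904000×302 + 100000×454 + 496000×119 + 221000×413 + 342000×758 + 833000×519 + 715000×756 + 303000×688
  = 255600000 + 32760000 + 83790000 + 273008000 + 45400000 + 59024000 + 91273000 + 259236000 + 432327000 + 540540000 + 208464000 = 2281422000

2281422000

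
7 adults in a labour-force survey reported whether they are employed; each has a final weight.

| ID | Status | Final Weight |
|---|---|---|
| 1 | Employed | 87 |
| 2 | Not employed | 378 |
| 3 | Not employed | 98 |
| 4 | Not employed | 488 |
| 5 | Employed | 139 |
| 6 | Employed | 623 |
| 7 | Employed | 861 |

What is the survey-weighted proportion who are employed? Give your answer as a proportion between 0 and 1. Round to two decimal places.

0.64

Sum of weights for 'Employed' = 87 + 139 + 623 + 861 = 1710
Total weight = 87 + 378 + 98 + 488 + 139 + 623 + 861 = 2674
Weighted proportion = 1710 / 2674 = 0.6394914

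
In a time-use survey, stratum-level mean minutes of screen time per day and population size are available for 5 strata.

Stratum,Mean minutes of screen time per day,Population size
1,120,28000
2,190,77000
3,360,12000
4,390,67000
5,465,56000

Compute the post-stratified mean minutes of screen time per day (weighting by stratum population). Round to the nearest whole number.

Σ Nₕ·x̄ₕ = 120×28000 + 190×77000 + 360×12000 + 390×67000 + 465×56000
  = 3360000 + 14630000 + 4320000 + 26130000 + 26040000 = 74480000
Σ Nₕ = 240000
Overall mean = 74480000 / 240000 = 310.33333

310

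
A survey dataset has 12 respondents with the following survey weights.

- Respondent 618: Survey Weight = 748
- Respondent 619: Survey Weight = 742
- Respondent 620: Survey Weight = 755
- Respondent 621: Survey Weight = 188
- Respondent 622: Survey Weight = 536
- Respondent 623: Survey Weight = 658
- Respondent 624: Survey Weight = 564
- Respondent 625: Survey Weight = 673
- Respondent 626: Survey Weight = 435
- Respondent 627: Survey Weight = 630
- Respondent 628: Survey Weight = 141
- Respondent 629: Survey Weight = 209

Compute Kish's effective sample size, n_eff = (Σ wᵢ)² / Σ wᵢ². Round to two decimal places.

Σ wᵢ = 6279
Σ wᵢ² = 3856409
n_eff = 6279² / 3856409 = 39425841 / 3856409 = 10.223459

10.22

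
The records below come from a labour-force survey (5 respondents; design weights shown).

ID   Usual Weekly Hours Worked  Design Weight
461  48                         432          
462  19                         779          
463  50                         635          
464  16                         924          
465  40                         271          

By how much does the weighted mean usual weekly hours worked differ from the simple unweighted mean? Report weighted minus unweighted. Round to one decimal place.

Unweighted sum = 48 + 19 + 50 + 16 + 40 = 173
Unweighted mean = 173 / 5 = 34.6
Weighted sum = 48×432 + 19×779 + 50×635 + 16×924 + 40×271
  = 92911
Sum of weights = 432 + 779 + 635 + 924 + 271 = 3041
Weighted mean = 92911 / 3041 = 30.552779
Difference (weighted minus unweighted) = -4.0472213

-4.0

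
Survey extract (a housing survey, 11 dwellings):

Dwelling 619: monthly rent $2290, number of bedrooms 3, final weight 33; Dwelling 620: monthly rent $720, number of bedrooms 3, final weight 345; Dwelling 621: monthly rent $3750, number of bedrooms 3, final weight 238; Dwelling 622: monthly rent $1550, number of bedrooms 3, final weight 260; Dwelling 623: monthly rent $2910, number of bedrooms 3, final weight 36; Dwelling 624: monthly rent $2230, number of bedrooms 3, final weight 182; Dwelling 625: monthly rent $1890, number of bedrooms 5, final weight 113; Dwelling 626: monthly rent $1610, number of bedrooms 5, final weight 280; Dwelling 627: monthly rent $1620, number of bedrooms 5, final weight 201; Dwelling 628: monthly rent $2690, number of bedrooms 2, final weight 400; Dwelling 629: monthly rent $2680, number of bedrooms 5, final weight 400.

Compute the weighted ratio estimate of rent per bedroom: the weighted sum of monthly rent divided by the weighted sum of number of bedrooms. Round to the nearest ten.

Σ wᵢ·y = 2290×33 + 720×345 + 3750×238 + 1550×260 + 2910×36 + 2230×182 + 1890×113 + 1610×280 + 1620×201 + 2690×400 + 2680×400
  = 5268080
Σ wᵢ·x = 3×33 + 3×345 + 3×238 + 3×260 + 3×36 + 3×182 + 5×113 + 5×280 + 5×201 + 2×400 + 5×400
  = 9052
Ratio = 5268080 / 9052 = 581.97967

580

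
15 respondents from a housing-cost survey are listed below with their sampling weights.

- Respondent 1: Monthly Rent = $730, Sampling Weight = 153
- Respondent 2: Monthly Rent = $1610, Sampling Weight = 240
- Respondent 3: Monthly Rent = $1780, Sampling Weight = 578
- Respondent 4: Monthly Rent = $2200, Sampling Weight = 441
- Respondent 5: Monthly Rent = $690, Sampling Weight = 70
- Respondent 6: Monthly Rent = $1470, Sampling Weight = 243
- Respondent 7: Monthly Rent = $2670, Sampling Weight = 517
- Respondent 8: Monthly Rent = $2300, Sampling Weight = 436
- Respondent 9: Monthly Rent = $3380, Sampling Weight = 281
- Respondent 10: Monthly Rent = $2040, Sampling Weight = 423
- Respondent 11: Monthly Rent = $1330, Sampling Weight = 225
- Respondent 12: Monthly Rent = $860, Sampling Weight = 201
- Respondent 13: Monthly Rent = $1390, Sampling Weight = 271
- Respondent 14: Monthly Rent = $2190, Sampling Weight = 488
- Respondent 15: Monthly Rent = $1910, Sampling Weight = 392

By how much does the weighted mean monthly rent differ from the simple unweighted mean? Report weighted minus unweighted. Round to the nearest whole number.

199

Unweighted sum = 26550
Unweighted mean = 26550 / 15 = 1770
Weighted sum = 9764770
Sum of weights = 4959
Weighted mean = 9764770 / 4959 = 1969.1006
Difference (weighted minus unweighted) = 199.10063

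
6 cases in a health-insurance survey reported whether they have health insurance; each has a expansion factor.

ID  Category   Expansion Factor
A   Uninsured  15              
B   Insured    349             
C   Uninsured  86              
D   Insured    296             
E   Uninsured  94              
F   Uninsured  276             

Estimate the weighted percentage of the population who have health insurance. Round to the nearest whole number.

Sum of weights for 'Insured' = 349 + 296 = 645
Total weight = 15 + 349 + 86 + 296 + 94 + 276 = 1116
Weighted proportion = 645 / 1116 = 0.57795699 → 57.795699%

58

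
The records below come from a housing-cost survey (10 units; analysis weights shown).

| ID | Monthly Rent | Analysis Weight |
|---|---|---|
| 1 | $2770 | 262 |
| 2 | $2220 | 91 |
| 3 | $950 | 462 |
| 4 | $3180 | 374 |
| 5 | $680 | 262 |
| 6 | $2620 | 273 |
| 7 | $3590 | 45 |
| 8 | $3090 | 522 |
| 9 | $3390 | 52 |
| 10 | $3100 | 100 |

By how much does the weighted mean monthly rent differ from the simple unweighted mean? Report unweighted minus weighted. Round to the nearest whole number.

222

Unweighted sum = 2770 + 2220 + 950 + 3180 + 680 + 2620 + 3590 + 3090 + 3390 + 3100 = 25590
Unweighted mean = 25590 / 10 = 2559
Weighted sum = 2770×262 + 2220×91 + 950×462 + 3180×374 + 680×262 + 2620×273 + 3590×45 + 3090×522 + 3390×52 + 3100×100
  = 725740 + 202020 + 438900 + 1189320 + 178160 + 715260 + 161550 + 1612980 + 176280 + 310000 = 5710210
Sum of weights = 262 + 91 + 462 + 374 + 262 + 273 + 45 + 522 + 52 + 100 = 2443
Weighted mean = 5710210 / 2443 = 2337.3762
Difference (unweighted minus weighted) = 221.62382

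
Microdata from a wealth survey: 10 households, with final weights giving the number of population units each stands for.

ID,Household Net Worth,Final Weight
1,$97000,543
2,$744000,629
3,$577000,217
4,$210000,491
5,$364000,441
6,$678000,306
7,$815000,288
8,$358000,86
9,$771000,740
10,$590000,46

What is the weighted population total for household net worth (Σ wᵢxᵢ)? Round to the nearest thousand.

1980146000

Weighted total = 97000×543 + 744000×629 + 577000×217 + 210000×491 + 364000×441 + 678000×306 + 815000×288 + 358000×86 + 771000×740 + 590000×46
  = 52671000 + 467976000 + 125209000 + 103110000 + 160524000 + 207468000 + 234720000 + 30788000 + 570540000 + 27140000 = 1980146000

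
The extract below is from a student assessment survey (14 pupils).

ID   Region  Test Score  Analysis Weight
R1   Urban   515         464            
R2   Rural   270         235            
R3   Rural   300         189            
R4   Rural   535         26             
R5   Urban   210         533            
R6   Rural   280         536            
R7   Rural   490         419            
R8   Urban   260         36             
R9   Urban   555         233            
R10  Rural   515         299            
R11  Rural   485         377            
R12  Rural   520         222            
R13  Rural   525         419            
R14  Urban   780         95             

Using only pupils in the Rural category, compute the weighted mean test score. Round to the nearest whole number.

427

Rural rows: R2, R3, R4, R6, R7, R10, R11, R12, R13
Weighted sum = 270×235 + 300×189 + 535×26 + 280×536 + 490×419 + 515×299 + 485×377 + 520×222 + 525×419
  = 1161695
Sum of weights = 235 + 189 + 26 + 536 + 419 + 299 + 377 + 222 + 419 = 2722
Weighted mean = 1161695 / 2722 = 426.77994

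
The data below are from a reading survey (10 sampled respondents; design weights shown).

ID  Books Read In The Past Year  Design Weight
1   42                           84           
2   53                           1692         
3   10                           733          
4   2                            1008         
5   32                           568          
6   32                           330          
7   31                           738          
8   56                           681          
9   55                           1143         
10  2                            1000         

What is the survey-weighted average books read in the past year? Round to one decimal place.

Weighted sum = 42×84 + 53×1692 + 10×733 + 2×1008 + 32×568 + 32×330 + 31×738 + 56×681 + 55×1143 + 2×1000
  = 257165
Sum of weights = 84 + 1692 + 733 + 1008 + 568 + 330 + 738 + 681 + 1143 + 1000 = 7977
Weighted mean = 257165 / 7977 = 32.23831

32.2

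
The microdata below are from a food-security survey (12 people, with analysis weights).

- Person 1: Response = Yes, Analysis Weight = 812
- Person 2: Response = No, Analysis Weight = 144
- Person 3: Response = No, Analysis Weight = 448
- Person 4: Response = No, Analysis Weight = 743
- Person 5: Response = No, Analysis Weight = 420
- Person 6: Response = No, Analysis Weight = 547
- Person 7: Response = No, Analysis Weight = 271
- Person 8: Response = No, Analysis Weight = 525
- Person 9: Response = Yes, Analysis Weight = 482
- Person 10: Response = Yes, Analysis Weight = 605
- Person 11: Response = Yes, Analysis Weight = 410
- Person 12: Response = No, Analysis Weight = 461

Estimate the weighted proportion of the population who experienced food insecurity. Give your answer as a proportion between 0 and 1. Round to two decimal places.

0.39

Sum of weights for 'Yes' = 812 + 482 + 605 + 410 = 2309
Total weight = 812 + 144 + 448 + 743 + 420 + 547 + 271 + 525 + 482 + 605 + 410 + 461 = 5868
Weighted proportion = 2309 / 5868 = 0.39349012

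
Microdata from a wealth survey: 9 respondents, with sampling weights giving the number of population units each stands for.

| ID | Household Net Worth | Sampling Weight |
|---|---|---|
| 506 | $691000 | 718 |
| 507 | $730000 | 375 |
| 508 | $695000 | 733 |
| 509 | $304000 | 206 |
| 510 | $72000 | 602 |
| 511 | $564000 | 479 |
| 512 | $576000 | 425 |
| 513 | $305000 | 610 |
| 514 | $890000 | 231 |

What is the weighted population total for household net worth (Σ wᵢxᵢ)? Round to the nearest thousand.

Weighted total = 2291887000

2291887000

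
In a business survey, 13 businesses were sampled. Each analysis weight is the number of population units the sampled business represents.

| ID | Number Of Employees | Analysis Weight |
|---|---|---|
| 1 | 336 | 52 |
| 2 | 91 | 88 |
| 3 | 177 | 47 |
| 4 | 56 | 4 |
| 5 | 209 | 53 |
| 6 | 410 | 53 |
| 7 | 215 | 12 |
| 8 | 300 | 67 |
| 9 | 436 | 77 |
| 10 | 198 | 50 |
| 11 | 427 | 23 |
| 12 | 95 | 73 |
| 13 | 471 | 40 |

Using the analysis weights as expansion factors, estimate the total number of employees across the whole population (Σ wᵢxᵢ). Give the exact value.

168578

Weighted total = 168578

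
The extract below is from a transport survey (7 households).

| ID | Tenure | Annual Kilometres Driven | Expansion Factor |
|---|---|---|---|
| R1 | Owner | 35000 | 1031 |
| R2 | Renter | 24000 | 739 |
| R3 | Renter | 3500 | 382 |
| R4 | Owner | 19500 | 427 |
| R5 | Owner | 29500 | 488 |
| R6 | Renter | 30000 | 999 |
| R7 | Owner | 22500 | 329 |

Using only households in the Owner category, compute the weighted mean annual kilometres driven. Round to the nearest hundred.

29100

Owner rows: R1, R4, R5, R7
Weighted sum = 35000×1031 + 19500×427 + 29500×488 + 22500×329
  = 36085000 + 8326500 + 14396000 + 7402500 = 66210000
Sum of weights = 1031 + 427 + 488 + 329 = 2275
Weighted mean = 66210000 / 2275 = 29103.297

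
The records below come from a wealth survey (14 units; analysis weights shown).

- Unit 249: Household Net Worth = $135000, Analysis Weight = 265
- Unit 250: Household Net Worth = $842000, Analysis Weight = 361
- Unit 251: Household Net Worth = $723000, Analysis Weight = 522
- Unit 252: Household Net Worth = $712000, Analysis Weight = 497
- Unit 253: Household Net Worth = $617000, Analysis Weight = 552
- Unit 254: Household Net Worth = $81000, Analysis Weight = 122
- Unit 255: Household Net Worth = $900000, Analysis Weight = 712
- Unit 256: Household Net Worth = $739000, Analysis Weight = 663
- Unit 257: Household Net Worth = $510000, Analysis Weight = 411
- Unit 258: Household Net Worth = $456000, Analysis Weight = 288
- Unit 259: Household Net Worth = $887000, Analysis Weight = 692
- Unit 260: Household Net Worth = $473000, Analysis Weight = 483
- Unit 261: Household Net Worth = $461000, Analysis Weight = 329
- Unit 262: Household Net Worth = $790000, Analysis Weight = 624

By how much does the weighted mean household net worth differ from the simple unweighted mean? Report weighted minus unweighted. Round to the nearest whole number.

76971

Unweighted sum = 8326000
Unweighted mean = 8326000 / 14 = 594714.29
Weighted sum = 4380060000
Sum of weights = 6521
Weighted mean = 4380060000 / 6521 = 671685.32
Difference (weighted minus unweighted) = 76971.039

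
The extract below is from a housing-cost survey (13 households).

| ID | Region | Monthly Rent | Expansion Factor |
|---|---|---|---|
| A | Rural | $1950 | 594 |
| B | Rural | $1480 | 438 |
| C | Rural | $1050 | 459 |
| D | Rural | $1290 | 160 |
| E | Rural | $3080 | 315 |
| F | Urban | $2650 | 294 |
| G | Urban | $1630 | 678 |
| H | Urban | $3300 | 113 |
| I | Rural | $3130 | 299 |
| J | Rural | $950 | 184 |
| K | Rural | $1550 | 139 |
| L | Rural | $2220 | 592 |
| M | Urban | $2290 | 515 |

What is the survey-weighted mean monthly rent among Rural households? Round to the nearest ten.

Rural rows: A, B, C, D, E, I, J, K, L
Weighted sum = 6105450
Sum of weights = 594 + 438 + 459 + 160 + 315 + 299 + 184 + 139 + 592 = 3180
Weighted mean = 6105450 / 3180 = 1919.9528

1920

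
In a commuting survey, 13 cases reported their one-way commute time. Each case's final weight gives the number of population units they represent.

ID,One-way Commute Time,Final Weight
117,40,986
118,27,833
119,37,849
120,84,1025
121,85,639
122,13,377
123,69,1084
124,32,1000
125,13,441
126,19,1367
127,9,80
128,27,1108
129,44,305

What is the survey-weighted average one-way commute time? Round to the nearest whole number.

42

Weighted sum = 421218
Sum of weights = 10094
Weighted mean = 421218 / 10094 = 41.729542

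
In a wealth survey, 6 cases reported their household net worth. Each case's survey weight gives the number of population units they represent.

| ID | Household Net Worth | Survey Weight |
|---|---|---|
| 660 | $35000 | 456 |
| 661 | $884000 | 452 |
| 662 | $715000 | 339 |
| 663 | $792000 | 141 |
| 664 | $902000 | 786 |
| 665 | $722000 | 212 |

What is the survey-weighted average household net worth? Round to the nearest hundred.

Weighted sum = 35000×456 + 884000×452 + 715000×339 + 792000×141 + 902000×786 + 722000×212
  = 1631621000
Sum of weights = 456 + 452 + 339 + 141 + 786 + 212 = 2386
Weighted mean = 1631621000 / 2386 = 683831.1

683800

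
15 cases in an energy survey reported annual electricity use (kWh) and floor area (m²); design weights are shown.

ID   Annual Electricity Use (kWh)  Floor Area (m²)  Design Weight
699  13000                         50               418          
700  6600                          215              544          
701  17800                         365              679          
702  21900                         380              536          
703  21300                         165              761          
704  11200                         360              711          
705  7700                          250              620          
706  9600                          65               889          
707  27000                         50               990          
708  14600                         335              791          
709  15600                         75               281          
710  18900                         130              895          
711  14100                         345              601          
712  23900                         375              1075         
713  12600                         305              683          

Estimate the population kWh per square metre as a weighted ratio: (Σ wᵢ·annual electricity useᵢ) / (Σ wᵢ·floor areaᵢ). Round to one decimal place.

Σ wᵢ·y = 172680000
Σ wᵢ·x = 2454380
Ratio = 172680000 / 2454380 = 70.355854

70.4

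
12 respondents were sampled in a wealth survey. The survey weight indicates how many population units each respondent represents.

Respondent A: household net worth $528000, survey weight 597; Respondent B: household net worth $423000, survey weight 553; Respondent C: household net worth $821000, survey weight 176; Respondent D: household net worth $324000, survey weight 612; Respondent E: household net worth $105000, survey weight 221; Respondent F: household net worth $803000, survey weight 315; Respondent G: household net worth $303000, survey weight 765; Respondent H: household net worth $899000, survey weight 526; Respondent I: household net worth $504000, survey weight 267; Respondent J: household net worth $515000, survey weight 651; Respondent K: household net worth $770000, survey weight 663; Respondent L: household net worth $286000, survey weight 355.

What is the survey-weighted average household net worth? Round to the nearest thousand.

Weighted sum = 528000×597 + 423000×553 + 821000×176 + 324000×612 + 105000×221 + 803000×315 + 303000×765 + 899000×526 + 504000×267 + 515000×651 + 770000×663 + 286000×355
  = 2954611000
Sum of weights = 597 + 553 + 176 + 612 + 221 + 315 + 765 + 526 + 267 + 651 + 663 + 355 = 5701
Weighted mean = 2954611000 / 5701 = 518261.88

518000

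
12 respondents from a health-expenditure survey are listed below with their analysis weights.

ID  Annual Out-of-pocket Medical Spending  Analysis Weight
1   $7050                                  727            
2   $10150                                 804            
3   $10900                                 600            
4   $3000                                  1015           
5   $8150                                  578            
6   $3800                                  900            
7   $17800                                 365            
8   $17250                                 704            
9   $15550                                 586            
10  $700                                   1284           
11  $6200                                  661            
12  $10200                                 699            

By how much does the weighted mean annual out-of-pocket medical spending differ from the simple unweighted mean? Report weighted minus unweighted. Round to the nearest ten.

Unweighted sum = 110750
Unweighted mean = 110750 / 12 = 9229.1667
Weighted sum = 7050×727 + 10150×804 + 10900×600 + 3000×1015 + 8150×578 + 3800×900 + 17800×365 + 17250×704 + 15550×586 + 700×1284 + 6200×661 + 10200×699
  = 5125350 + 8160600 + 6540000 + 3045000 + 4710700 + 3420000 + 6497000 + 12144000 + 9112300 + 898800 + 4098200 + 7129800 = 70881750
Sum of weights = 727 + 804 + 600 + 1015 + 578 + 900 + 365 + 704 + 586 + 1284 + 661 + 699 = 8923
Weighted mean = 70881750 / 8923 = 7943.7129
Difference (weighted minus unweighted) = -1285.4538

-1290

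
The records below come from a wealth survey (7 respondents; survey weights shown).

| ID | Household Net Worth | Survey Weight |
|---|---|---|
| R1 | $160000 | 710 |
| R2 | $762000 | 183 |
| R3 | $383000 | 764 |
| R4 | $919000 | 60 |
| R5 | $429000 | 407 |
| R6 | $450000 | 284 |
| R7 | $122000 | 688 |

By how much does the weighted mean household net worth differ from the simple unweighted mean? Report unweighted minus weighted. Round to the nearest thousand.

142000

Unweighted sum = 160000 + 762000 + 383000 + 919000 + 429000 + 450000 + 122000 = 3225000
Unweighted mean = 3225000 / 7 = 460714.29
Weighted sum = 160000×710 + 762000×183 + 383000×764 + 919000×60 + 429000×407 + 450000×284 + 122000×688
  = 113600000 + 139446000 + 292612000 + 55140000 + 174603000 + 127800000 + 83936000 = 987137000
Sum of weights = 710 + 183 + 764 + 60 + 407 + 284 + 688 = 3096
Weighted mean = 987137000 / 3096 = 318842.7
Difference (unweighted minus weighted) = 141871.59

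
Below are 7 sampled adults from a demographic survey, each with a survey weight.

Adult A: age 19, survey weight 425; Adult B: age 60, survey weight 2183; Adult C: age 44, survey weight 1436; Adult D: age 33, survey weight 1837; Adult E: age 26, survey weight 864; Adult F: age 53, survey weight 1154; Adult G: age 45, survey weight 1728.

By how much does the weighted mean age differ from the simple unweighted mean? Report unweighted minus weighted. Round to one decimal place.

-4.1

Unweighted sum = 19 + 60 + 44 + 33 + 26 + 53 + 45 = 280
Unweighted mean = 280 / 7 = 40
Weighted sum = 424246
Sum of weights = 9627
Weighted mean = 424246 / 9627 = 44.068349
Difference (unweighted minus weighted) = -4.0683494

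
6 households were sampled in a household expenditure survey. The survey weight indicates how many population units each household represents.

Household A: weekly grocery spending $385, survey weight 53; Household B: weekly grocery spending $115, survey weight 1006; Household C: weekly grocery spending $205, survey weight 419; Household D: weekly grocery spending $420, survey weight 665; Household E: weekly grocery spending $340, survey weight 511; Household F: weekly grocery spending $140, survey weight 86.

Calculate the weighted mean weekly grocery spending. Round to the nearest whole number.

Weighted sum = 687070
Sum of weights = 2740
Weighted mean = 687070 / 2740 = 250.75547

251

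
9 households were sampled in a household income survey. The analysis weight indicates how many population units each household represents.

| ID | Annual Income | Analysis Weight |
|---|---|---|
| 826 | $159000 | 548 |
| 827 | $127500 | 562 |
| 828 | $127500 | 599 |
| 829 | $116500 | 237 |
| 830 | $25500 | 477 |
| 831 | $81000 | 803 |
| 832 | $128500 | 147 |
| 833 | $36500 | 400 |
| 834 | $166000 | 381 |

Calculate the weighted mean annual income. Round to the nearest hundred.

Weighted sum = 159000×548 + 127500×562 + 127500×599 + 116500×237 + 25500×477 + 81000×803 + 128500×147 + 36500×400 + 166000×381
  = 87132000 + 71655000 + 76372500 + 27610500 + 12163500 + 65043000 + 18889500 + 14600000 + 63246000 = 436712000
Sum of weights = 548 + 562 + 599 + 237 + 477 + 803 + 147 + 400 + 381 = 4154
Weighted mean = 436712000 / 4154 = 105130.48

105100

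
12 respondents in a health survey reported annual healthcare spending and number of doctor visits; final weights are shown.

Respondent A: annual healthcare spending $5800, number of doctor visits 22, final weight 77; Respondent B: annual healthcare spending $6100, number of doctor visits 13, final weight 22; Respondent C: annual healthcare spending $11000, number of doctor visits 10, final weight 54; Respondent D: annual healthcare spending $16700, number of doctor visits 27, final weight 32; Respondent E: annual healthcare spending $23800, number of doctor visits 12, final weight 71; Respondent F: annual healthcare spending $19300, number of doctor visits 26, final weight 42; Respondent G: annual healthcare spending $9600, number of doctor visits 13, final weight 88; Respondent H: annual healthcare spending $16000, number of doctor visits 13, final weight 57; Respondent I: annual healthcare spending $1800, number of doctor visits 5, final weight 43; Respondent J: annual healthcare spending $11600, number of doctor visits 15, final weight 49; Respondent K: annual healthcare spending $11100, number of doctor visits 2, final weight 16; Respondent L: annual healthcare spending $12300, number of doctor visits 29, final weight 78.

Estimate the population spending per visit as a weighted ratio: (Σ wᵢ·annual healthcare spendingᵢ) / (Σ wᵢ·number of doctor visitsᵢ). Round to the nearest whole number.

741

Σ wᵢ·y = 5800×77 + 6100×22 + 11000×54 + 16700×32 + 23800×71 + 19300×42 + 9600×88 + 16000×57 + 1800×43 + 11600×49 + 11100×16 + 12300×78
  = 7749200
Σ wᵢ·x = 22×77 + 13×22 + 10×54 + 27×32 + 12×71 + 26×42 + 13×88 + 13×57 + 5×43 + 15×49 + 2×16 + 29×78
  = 1694 + 286 + 540 + 864 + 852 + 1092 + 1144 + 741 + 215 + 735 + 32 + 2262 = 10457
Ratio = 7749200 / 10457 = 741.05384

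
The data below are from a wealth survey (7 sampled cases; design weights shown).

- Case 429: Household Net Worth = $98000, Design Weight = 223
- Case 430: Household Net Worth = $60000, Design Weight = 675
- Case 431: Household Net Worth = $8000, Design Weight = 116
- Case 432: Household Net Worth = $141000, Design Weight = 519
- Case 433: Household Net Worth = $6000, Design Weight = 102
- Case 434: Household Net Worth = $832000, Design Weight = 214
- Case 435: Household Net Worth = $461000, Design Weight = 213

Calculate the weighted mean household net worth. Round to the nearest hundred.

Weighted sum = 98000×223 + 60000×675 + 8000×116 + 141000×519 + 6000×102 + 832000×214 + 461000×213
  = 21854000 + 40500000 + 928000 + 73179000 + 612000 + 178048000 + 98193000 = 413314000
Sum of weights = 2062
Weighted mean = 413314000 / 2062 = 200443.26

200400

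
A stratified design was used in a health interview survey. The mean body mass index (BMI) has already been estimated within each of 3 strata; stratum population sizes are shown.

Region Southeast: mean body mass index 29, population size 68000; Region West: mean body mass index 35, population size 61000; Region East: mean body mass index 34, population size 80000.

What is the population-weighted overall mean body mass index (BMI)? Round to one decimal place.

Σ Nₕ·x̄ₕ = 29×68000 + 35×61000 + 34×80000
  = 1972000 + 2135000 + 2720000 = 6827000
Σ Nₕ = 68000 + 61000 + 80000 = 209000
Overall mean = 6827000 / 209000 = 32.665072

32.7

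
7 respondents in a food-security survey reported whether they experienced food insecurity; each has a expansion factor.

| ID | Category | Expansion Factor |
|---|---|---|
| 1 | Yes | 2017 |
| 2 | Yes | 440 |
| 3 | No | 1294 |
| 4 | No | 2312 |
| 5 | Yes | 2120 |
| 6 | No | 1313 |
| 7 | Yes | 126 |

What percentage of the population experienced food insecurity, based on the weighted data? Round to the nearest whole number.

Sum of weights for 'Yes' = 2017 + 440 + 2120 + 126 = 4703
Total weight = 2017 + 440 + 1294 + 2312 + 2120 + 1313 + 126 = 9622
Weighted proportion = 4703 / 9622 = 0.48877572 → 48.877572%

49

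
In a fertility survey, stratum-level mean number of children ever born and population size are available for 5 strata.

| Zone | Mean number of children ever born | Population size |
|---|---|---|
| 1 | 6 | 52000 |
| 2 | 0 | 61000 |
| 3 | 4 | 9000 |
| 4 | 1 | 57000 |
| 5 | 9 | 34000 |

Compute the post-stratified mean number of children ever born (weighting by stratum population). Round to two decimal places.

3.34

Σ Nₕ·x̄ₕ = 6×52000 + 0×61000 + 4×9000 + 1×57000 + 9×34000
  = 312000 + 0 + 36000 + 57000 + 306000 = 711000
Σ Nₕ = 52000 + 61000 + 9000 + 57000 + 34000 = 213000
Overall mean = 711000 / 213000 = 3.3380282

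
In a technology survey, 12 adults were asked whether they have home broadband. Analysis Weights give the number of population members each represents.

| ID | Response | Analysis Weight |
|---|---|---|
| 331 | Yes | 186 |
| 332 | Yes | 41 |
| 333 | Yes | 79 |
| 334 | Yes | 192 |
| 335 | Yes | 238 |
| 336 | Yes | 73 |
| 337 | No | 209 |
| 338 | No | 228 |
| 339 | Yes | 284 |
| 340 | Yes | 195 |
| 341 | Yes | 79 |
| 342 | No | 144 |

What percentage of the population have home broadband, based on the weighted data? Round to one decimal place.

Sum of weights for 'Yes' = 186 + 41 + 79 + 192 + 238 + 73 + 284 + 195 + 79 = 1367
Total weight = 186 + 41 + 79 + 192 + 238 + 73 + 209 + 228 + 284 + 195 + 79 + 144 = 1948
Weighted proportion = 1367 / 1948 = 0.70174538 → 70.174538%

70.2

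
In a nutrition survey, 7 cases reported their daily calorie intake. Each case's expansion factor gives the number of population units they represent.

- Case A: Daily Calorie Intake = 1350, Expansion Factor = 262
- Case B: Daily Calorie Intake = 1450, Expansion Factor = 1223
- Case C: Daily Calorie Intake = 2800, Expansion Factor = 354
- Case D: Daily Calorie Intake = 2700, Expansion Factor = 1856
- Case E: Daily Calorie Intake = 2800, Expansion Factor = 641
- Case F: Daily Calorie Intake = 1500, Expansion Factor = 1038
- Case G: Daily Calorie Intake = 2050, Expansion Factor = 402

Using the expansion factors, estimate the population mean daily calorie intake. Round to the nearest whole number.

2130

Weighted sum = 12305350
Sum of weights = 262 + 1223 + 354 + 1856 + 641 + 1038 + 402 = 5776
Weighted mean = 12305350 / 5776 = 2130.4276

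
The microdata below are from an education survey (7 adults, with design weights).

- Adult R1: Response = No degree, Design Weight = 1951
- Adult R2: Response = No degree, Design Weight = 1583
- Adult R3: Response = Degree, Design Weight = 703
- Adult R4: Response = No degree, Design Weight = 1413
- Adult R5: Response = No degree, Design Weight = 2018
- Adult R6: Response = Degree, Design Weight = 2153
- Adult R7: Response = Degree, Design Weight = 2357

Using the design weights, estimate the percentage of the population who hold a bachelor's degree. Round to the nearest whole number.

43

Sum of weights for 'Degree' = 703 + 2153 + 2357 = 5213
Total weight = 12178
Weighted proportion = 5213 / 12178 = 0.42806701 → 42.806701%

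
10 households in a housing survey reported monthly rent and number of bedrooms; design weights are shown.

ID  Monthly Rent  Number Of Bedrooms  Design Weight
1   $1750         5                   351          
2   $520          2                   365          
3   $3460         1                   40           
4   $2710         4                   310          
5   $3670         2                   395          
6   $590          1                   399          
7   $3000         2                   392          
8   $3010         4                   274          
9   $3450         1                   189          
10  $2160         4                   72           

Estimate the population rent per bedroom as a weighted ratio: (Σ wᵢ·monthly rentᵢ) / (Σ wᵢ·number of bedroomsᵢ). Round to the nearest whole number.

858

Σ wᵢ·y = 1750×351 + 520×365 + 3460×40 + 2710×310 + 3670×395 + 590×399 + 3000×392 + 3010×274 + 3450×189 + 2160×72
  = 614250 + 189800 + 138400 + 840100 + 1449650 + 235410 + 1176000 + 824740 + 652050 + 155520 = 6275920
Σ wᵢ·x = 5×351 + 2×365 + 1×40 + 4×310 + 2×395 + 1×399 + 2×392 + 4×274 + 1×189 + 4×72
  = 1755 + 730 + 40 + 1240 + 790 + 399 + 784 + 1096 + 189 + 288 = 7311
Ratio = 6275920 / 7311 = 858.42156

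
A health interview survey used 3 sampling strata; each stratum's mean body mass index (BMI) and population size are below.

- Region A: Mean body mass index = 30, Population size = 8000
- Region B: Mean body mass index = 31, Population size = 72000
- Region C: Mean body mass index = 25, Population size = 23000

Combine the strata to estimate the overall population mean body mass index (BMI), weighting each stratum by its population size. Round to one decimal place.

29.6

Σ Nₕ·x̄ₕ = 3047000
Σ Nₕ = 8000 + 72000 + 23000 = 103000
Overall mean = 3047000 / 103000 = 29.582524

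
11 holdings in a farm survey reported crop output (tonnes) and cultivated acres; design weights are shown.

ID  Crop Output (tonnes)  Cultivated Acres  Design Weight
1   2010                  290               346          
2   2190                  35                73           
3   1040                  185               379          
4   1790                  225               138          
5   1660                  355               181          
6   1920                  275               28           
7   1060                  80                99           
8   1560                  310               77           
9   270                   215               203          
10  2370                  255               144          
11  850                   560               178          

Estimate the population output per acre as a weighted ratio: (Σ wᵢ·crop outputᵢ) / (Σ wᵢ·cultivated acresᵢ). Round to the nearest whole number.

5

Σ wᵢ·y = 2010×346 + 2190×73 + 1040×379 + 1790×138 + 1660×181 + 1920×28 + 1060×99 + 1560×77 + 270×203 + 2370×144 + 850×178
  = 695460 + 159870 + 394160 + 247020 + 300460 + 53760 + 104940 + 120120 + 54810 + 341280 + 151300 = 2623180
Σ wᵢ·x = 290×346 + 35×73 + 185×379 + 225×138 + 355×181 + 275×28 + 80×99 + 310×77 + 215×203 + 255×144 + 560×178
  = 100340 + 2555 + 70115 + 31050 + 64255 + 7700 + 7920 + 23870 + 43645 + 36720 + 99680 = 487850
Ratio = 2623180 / 487850 = 5.3770216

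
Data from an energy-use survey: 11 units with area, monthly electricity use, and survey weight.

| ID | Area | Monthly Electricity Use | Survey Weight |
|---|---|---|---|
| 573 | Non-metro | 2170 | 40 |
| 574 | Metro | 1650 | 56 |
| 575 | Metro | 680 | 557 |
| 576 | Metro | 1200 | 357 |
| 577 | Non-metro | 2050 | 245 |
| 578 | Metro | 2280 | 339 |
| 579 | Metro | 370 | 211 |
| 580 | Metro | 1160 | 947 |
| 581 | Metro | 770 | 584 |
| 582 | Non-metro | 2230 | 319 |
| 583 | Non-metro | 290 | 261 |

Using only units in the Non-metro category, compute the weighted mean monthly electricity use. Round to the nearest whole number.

Non-metro rows: 573, 577, 582, 583
Weighted sum = 1376110
Sum of weights = 40 + 245 + 319 + 261 = 865
Weighted mean = 1376110 / 865 = 1590.8786

1591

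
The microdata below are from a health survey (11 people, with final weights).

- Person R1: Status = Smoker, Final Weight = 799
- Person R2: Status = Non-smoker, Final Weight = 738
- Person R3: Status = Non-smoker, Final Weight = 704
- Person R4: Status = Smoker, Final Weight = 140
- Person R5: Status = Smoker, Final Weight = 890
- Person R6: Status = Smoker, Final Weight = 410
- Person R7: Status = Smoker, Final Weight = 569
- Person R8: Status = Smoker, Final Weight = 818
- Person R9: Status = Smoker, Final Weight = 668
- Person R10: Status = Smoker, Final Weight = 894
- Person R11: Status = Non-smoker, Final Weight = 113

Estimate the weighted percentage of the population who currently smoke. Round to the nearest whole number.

77

Sum of weights for 'Smoker' = 799 + 140 + 890 + 410 + 569 + 818 + 668 + 894 = 5188
Total weight = 799 + 738 + 704 + 140 + 890 + 410 + 569 + 818 + 668 + 894 + 113 = 6743
Weighted proportion = 5188 / 6743 = 0.76939048 → 76.939048%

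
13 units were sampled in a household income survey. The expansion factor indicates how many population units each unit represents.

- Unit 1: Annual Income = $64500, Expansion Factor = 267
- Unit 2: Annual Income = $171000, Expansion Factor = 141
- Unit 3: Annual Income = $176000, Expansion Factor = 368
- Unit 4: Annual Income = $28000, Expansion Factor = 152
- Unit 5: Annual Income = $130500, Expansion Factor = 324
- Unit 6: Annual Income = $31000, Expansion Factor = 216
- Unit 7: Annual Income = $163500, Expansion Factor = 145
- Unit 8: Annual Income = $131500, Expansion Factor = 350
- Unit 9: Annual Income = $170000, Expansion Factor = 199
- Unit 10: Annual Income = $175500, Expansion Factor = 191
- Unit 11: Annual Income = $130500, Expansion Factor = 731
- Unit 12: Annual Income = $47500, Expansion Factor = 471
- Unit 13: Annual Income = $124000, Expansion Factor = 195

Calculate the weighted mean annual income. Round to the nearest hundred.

Weighted sum = 438365500
Sum of weights = 3750
Weighted mean = 438365500 / 3750 = 116897.47

116900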